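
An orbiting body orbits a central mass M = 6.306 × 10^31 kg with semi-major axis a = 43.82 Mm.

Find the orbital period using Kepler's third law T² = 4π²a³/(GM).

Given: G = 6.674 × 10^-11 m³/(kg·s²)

Convert to SI: a = 43.82 Mm = 4.382e+07 m.
GM = G · M = 6.674e-11 · 6.306e+31 = 4.20862e+21 m³/s².
Kepler's third law: T = 2π √(a³ / GM).
Substituting a = 4.382e+07 m and GM = 4.20862e+21 m³/s²:
T = 2π √((4.382e+07)³ / 4.20862e+21) s
T ≈ 28.09 s = 28.09 seconds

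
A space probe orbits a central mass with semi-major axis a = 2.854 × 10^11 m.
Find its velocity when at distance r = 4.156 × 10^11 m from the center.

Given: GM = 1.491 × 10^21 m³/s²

Vis-viva: v = √(GM · (2/r − 1/a)).
2/r − 1/a = 2/4.156e+11 − 1/2.854e+11 = 1.30847e-12 m⁻¹.
v = √(1.491e+21 · 1.30847e-12) m/s ≈ 4.417e+04 m/s = 44.17 km/s.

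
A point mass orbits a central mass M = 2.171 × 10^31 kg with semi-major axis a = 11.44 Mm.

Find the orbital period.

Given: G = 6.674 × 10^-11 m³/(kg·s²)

Convert to SI: a = 11.44 Mm = 1.144e+07 m.
GM = G · M = 6.674e-11 · 2.171e+31 = 1.44893e+21 m³/s².
Kepler's third law: T = 2π √(a³ / GM).
Substituting a = 1.144e+07 m and GM = 1.44893e+21 m³/s²:
T = 2π √((1.144e+07)³ / 1.44893e+21) s
T ≈ 6.387 s = 6.387 seconds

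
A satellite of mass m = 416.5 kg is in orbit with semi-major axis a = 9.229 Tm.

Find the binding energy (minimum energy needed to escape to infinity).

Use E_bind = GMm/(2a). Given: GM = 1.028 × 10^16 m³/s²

Convert to SI: a = 9.229 Tm = 9.229e+12 m.
Total orbital energy is E = −GMm/(2a); binding energy is E_bind = −E = GMm/(2a).
E_bind = 1.028e+16 · 416.5 / (2 · 9.229e+12) J ≈ 2.32e+05 J = 232 kJ.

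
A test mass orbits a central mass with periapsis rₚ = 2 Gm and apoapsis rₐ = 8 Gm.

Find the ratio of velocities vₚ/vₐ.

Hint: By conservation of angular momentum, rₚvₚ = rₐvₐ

Convert to SI: rₚ = 2 Gm = 2e+09 m; rₐ = 8 Gm = 8e+09 m.
Conservation of angular momentum gives rₚvₚ = rₐvₐ, so vₚ/vₐ = rₐ/rₚ.
vₚ/vₐ = 8e+09 / 2e+09 ≈ 4.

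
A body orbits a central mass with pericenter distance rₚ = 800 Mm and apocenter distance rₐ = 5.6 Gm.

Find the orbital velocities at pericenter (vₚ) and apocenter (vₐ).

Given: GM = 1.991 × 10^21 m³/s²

Convert to SI: rₚ = 800 Mm = 8e+08 m; rₐ = 5.6 Gm = 5.6e+09 m.
Use the vis-viva equation v² = GM(2/r − 1/a) with a = (rₚ + rₐ)/2 = (8e+08 + 5.6e+09)/2 = 3.2e+09 m.
vₚ = √(GM · (2/rₚ − 1/a)) = √(1.991e+21 · (2/8e+08 − 1/3.2e+09)) m/s ≈ 2.087e+06 m/s = 2087 km/s.
vₐ = √(GM · (2/rₐ − 1/a)) = √(1.991e+21 · (2/5.6e+09 − 1/3.2e+09)) m/s ≈ 2.981e+05 m/s = 298.1 km/s.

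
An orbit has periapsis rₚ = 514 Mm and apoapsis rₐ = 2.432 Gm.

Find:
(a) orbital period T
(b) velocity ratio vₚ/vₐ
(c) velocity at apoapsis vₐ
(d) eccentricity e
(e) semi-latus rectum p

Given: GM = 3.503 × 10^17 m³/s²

Convert to SI: rₚ = 514 Mm = 5.14e+08 m; rₐ = 2.432 Gm = 2.432e+09 m.
(a) With a = (rₚ + rₐ)/2 = 1.473e+09 m, T = 2π √(a³/GM) = 2π √((1.473e+09)³/3.503e+17) s ≈ 6.002e+05 s
(b) Conservation of angular momentum (rₚvₚ = rₐvₐ) gives vₚ/vₐ = rₐ/rₚ = 2.432e+09/5.14e+08 ≈ 4.732
(c) With a = (rₚ + rₐ)/2 = 1.473e+09 m, vₐ = √(GM (2/rₐ − 1/a)) = √(3.503e+17 · (2/2.432e+09 − 1/1.473e+09)) m/s ≈ 7090 m/s
(d) e = (rₐ − rₚ)/(rₐ + rₚ) = (2.432e+09 − 5.14e+08)/(2.432e+09 + 5.14e+08) ≈ 0.6511
(e) From a = (rₚ + rₐ)/2 = 1.473e+09 m and e = (rₐ − rₚ)/(rₐ + rₚ) = 0.651052, p = a(1 − e²) = 1.473e+09 · (1 − (0.651052)²) ≈ 8.486e+08 m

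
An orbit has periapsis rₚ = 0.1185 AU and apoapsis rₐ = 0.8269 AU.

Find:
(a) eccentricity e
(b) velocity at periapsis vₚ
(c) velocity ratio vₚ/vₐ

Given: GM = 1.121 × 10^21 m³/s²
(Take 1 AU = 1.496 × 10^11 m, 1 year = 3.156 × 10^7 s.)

Convert to SI: rₚ = 0.1185 AU = 1.77276e+10 m; rₐ = 0.8269 AU = 1.23704e+11 m.
(a) e = (rₐ − rₚ)/(rₐ + rₚ) = (1.23704e+11 − 1.77276e+10)/(1.23704e+11 + 1.77276e+10) ≈ 0.7493
(b) With a = (rₚ + rₐ)/2 = 7.07159e+10 m, vₚ = √(GM (2/rₚ − 1/a)) = √(1.121e+21 · (2/1.77276e+10 − 1/7.07159e+10)) m/s ≈ 3.326e+05 m/s
(c) Conservation of angular momentum (rₚvₚ = rₐvₐ) gives vₚ/vₐ = rₐ/rₚ = 1.23704e+11/1.77276e+10 ≈ 6.978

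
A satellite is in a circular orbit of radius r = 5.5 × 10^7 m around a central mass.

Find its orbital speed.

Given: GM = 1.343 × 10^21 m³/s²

For a circular orbit, gravity supplies the centripetal force, so v = √(GM / r).
v = √(1.343e+21 / 5.5e+07) m/s ≈ 4.941e+06 m/s = 4941 km/s.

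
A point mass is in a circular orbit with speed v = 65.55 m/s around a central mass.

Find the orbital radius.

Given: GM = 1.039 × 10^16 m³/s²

For a circular orbit, v² = GM / r, so r = GM / v².
r = 1.039e+16 / (65.55)² m ≈ 2.418e+12 m = 2.418 Tm.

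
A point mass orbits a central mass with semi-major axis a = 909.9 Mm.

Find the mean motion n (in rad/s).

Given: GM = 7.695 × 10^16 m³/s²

Convert to SI: a = 909.9 Mm = 9.099e+08 m.
n = √(GM / a³).
n = √(7.695e+16 / (9.099e+08)³) rad/s ≈ 1.011e-05 rad/s.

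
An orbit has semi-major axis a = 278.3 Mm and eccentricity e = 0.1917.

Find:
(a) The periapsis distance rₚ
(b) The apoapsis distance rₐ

Convert to SI: a = 278.3 Mm = 2.783e+08 m.
(a) rₚ = a(1 − e) = 2.783e+08 · (1 − 0.1917) = 2.783e+08 · 0.8083 ≈ 2.249e+08 m = 224.9 Mm.
(b) rₐ = a(1 + e) = 2.783e+08 · (1 + 0.1917) = 2.783e+08 · 1.1917 ≈ 3.317e+08 m = 331.7 Mm.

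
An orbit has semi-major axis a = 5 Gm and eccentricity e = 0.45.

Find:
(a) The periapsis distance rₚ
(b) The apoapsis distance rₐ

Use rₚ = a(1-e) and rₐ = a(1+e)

Convert to SI: a = 5 Gm = 5e+09 m.
(a) rₚ = a(1 − e) = 5e+09 · (1 − 0.45) = 5e+09 · 0.55 ≈ 2.75e+09 m = 2.75 Gm.
(b) rₐ = a(1 + e) = 5e+09 · (1 + 0.45) = 5e+09 · 1.45 ≈ 7.25e+09 m = 7.25 Gm.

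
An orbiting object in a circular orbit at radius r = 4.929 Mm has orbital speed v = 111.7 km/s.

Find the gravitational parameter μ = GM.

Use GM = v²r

Convert to SI: r = 4.929 Mm = 4.929e+06 m; v = 111.7 km/s = 111700 m/s.
For a circular orbit v² = GM/r, so GM = v² · r.
GM = (111700)² · 4.929e+06 m³/s² ≈ 6.15e+16 m³/s² = 6.15 × 10^16 m³/s².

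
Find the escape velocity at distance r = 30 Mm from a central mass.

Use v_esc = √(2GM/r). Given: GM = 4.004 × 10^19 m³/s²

Convert to SI: r = 30 Mm = 3e+07 m.
Escape velocity comes from setting total energy to zero: ½v² − GM/r = 0 ⇒ v_esc = √(2GM / r).
v_esc = √(2 · 4.004e+19 / 3e+07) m/s ≈ 1.634e+06 m/s = 1634 km/s.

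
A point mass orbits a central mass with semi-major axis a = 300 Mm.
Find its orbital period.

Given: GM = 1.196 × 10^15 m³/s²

Convert to SI: a = 300 Mm = 3e+08 m.
Kepler's third law: T = 2π √(a³ / GM).
Substituting a = 3e+08 m and GM = 1.196e+15 m³/s²:
T = 2π √((3e+08)³ / 1.196e+15) s
T ≈ 9.441e+05 s = 10.93 days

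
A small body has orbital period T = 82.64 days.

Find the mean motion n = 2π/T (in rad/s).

Convert to SI: T = 82.64 days = 7.1401e+06 s.
n = 2π / T.
n = 2π / 7.1401e+06 s ≈ 8.8e-07 rad/s.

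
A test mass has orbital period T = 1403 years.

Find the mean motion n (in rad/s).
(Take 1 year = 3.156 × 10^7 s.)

Convert to SI: T = 1403 years = 4.42787e+10 s.
n = 2π / T.
n = 2π / 4.42787e+10 s ≈ 1.419e-10 rad/s.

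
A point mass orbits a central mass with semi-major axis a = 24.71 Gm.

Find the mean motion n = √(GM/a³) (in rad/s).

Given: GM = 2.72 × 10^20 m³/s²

Convert to SI: a = 24.71 Gm = 2.471e+10 m.
n = √(GM / a³).
n = √(2.72e+20 / (2.471e+10)³) rad/s ≈ 4.246e-06 rad/s.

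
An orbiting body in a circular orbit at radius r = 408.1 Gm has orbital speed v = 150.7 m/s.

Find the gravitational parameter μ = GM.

Convert to SI: r = 408.1 Gm = 4.081e+11 m.
For a circular orbit v² = GM/r, so GM = v² · r.
GM = (150.7)² · 4.081e+11 m³/s² ≈ 9.268e+15 m³/s² = 9.268 × 10^15 m³/s².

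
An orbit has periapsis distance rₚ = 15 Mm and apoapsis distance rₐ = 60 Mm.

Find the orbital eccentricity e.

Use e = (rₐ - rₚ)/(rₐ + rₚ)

Convert to SI: rₚ = 15 Mm = 1.5e+07 m; rₐ = 60 Mm = 6e+07 m.
e = (rₐ − rₚ) / (rₐ + rₚ).
e = (6e+07 − 1.5e+07) / (6e+07 + 1.5e+07) = 4.5e+07 / 7.5e+07 ≈ 0.6.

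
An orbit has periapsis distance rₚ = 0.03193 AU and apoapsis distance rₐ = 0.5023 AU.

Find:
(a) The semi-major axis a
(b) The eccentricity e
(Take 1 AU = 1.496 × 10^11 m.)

Convert to SI: rₚ = 0.03193 AU = 4.77673e+09 m; rₐ = 0.5023 AU = 7.51441e+10 m.
(a) a = (rₚ + rₐ) / 2 = (4.77673e+09 + 7.51441e+10) / 2 ≈ 3.996e+10 m = 0.2671 AU.
(b) e = (rₐ − rₚ) / (rₐ + rₚ) = (7.51441e+10 − 4.77673e+09) / (7.51441e+10 + 4.77673e+09) ≈ 0.8805.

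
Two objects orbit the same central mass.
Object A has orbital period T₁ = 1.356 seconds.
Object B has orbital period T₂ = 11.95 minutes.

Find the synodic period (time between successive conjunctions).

Convert to SI: T₂ = 11.95 minutes = 717 s.
T_syn = |T₁ · T₂ / (T₁ − T₂)|.
T_syn = |1.356 · 717 / (1.356 − 717)| s ≈ 1.359 s = 1.359 seconds.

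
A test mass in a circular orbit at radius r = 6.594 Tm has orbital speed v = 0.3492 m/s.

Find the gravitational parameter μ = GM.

Convert to SI: r = 6.594 Tm = 6.594e+12 m.
For a circular orbit v² = GM/r, so GM = v² · r.
GM = (0.3492)² · 6.594e+12 m³/s² ≈ 8.041e+11 m³/s² = 8.041 × 10^11 m³/s².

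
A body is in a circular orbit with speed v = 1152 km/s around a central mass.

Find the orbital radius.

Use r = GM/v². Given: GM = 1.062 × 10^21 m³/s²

Convert to SI: v = 1152 km/s = 1.152e+06 m/s.
For a circular orbit, v² = GM / r, so r = GM / v².
r = 1.062e+21 / (1.152e+06)² m ≈ 8.002e+08 m = 800.2 Mm.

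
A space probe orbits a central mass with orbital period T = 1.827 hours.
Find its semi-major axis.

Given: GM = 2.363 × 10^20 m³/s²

Convert to SI: T = 1.827 hours = 6577.2 s.
Invert Kepler's third law: a = (GM · T² / (4π²))^(1/3).
Substituting T = 6577.2 s and GM = 2.363e+20 m³/s²:
a = (2.363e+20 · (6577.2)² / (4π²))^(1/3) m
a ≈ 6.374e+08 m = 637.4 Mm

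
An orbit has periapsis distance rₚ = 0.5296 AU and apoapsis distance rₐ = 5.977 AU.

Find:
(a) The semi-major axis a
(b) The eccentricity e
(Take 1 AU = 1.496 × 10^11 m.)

Convert to SI: rₚ = 0.5296 AU = 7.92282e+10 m; rₐ = 5.977 AU = 8.94159e+11 m.
(a) a = (rₚ + rₐ) / 2 = (7.92282e+10 + 8.94159e+11) / 2 ≈ 4.867e+11 m = 3.253 AU.
(b) e = (rₐ − rₚ) / (rₐ + rₚ) = (8.94159e+11 − 7.92282e+10) / (8.94159e+11 + 7.92282e+10) ≈ 0.8372.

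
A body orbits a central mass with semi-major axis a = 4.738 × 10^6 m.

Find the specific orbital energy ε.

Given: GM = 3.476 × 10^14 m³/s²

ε = −GM / (2a).
ε = −3.476e+14 / (2 · 4.738e+06) J/kg ≈ -3.668e+07 J/kg = -36.68 MJ/kg.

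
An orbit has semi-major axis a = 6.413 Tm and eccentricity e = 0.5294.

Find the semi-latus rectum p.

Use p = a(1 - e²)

Convert to SI: a = 6.413 Tm = 6.413e+12 m.
p = a (1 − e²).
p = 6.413e+12 · (1 − (0.5294)²) = 6.413e+12 · 0.719736 ≈ 4.616e+12 m = 4.616 Tm.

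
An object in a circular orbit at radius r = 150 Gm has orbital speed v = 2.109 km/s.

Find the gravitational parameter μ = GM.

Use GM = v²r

Convert to SI: r = 150 Gm = 1.5e+11 m; v = 2.109 km/s = 2109 m/s.
For a circular orbit v² = GM/r, so GM = v² · r.
GM = (2109)² · 1.5e+11 m³/s² ≈ 6.672e+17 m³/s² = 6.672 × 10^17 m³/s².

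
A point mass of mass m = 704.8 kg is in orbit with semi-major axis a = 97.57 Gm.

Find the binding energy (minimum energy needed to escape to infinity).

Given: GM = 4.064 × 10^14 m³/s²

Convert to SI: a = 97.57 Gm = 9.757e+10 m.
Total orbital energy is E = −GMm/(2a); binding energy is E_bind = −E = GMm/(2a).
E_bind = 4.064e+14 · 704.8 / (2 · 9.757e+10) J ≈ 1.468e+06 J = 1.468 MJ.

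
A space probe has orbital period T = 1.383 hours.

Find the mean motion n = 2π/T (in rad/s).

Convert to SI: T = 1.383 hours = 4978.8 s.
n = 2π / T.
n = 2π / 4978.8 s ≈ 0.001262 rad/s.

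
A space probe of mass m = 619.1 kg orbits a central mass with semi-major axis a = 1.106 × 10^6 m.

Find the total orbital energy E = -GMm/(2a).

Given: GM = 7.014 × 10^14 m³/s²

E = −GMm / (2a).
E = −7.014e+14 · 619.1 / (2 · 1.106e+06) J ≈ -1.963e+11 J = -196.3 GJ.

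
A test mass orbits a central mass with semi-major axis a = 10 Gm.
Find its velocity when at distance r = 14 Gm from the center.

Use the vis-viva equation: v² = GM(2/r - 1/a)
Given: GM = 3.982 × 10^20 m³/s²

Convert to SI: a = 10 Gm = 1e+10 m; r = 14 Gm = 1.4e+10 m.
Vis-viva: v = √(GM · (2/r − 1/a)).
2/r − 1/a = 2/1.4e+10 − 1/1e+10 = 4.28571e-11 m⁻¹.
v = √(3.982e+20 · 4.28571e-11) m/s ≈ 1.306e+05 m/s = 130.6 km/s.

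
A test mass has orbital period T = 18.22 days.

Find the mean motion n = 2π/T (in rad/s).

Convert to SI: T = 18.22 days = 1.57421e+06 s.
n = 2π / T.
n = 2π / 1.57421e+06 s ≈ 3.991e-06 rad/s.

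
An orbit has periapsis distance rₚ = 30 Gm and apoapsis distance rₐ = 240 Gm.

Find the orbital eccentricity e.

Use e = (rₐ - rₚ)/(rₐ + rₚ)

Convert to SI: rₚ = 30 Gm = 3e+10 m; rₐ = 240 Gm = 2.4e+11 m.
e = (rₐ − rₚ) / (rₐ + rₚ).
e = (2.4e+11 − 3e+10) / (2.4e+11 + 3e+10) = 2.1e+11 / 2.7e+11 ≈ 0.7778.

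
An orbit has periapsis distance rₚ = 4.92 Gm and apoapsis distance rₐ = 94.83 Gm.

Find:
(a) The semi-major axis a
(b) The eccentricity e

Convert to SI: rₚ = 4.92 Gm = 4.92e+09 m; rₐ = 94.83 Gm = 9.483e+10 m.
(a) a = (rₚ + rₐ) / 2 = (4.92e+09 + 9.483e+10) / 2 ≈ 4.988e+10 m = 49.88 Gm.
(b) e = (rₐ − rₚ) / (rₐ + rₚ) = (9.483e+10 − 4.92e+09) / (9.483e+10 + 4.92e+09) ≈ 0.9014.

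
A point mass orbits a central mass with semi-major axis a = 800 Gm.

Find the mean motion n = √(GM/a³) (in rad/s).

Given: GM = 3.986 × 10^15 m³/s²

Convert to SI: a = 800 Gm = 8e+11 m.
n = √(GM / a³).
n = √(3.986e+15 / (8e+11)³) rad/s ≈ 8.823e-11 rad/s.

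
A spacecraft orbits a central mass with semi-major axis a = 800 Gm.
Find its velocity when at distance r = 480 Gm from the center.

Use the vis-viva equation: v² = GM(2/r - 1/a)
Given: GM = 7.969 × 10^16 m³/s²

Convert to SI: a = 800 Gm = 8e+11 m; r = 480 Gm = 4.8e+11 m.
Vis-viva: v = √(GM · (2/r − 1/a)).
2/r − 1/a = 2/4.8e+11 − 1/8e+11 = 2.91667e-12 m⁻¹.
v = √(7.969e+16 · 2.91667e-12) m/s ≈ 482.1 m/s = 482.1 m/s.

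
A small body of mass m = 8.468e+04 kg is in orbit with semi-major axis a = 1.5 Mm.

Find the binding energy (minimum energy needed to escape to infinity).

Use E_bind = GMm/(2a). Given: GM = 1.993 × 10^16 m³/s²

Convert to SI: a = 1.5 Mm = 1.5e+06 m.
Total orbital energy is E = −GMm/(2a); binding energy is E_bind = −E = GMm/(2a).
E_bind = 1.993e+16 · 8.468e+04 / (2 · 1.5e+06) J ≈ 5.626e+14 J = 562.6 TJ.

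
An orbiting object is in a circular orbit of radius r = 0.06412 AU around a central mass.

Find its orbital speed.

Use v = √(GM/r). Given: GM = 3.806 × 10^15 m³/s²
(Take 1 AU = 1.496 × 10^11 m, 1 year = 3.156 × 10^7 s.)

Convert to SI: r = 0.06412 AU = 9.59235e+09 m.
For a circular orbit, gravity supplies the centripetal force, so v = √(GM / r).
v = √(3.806e+15 / 9.59235e+09) m/s ≈ 629.9 m/s = 0.1329 AU/year.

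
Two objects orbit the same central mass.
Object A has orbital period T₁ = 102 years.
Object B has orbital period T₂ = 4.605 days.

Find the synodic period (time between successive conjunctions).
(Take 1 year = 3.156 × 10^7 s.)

Convert to SI: T₁ = 102 years = 3.21912e+09 s; T₂ = 4.605 days = 397872 s.
T_syn = |T₁ · T₂ / (T₁ − T₂)|.
T_syn = |3.21912e+09 · 397872 / (3.21912e+09 − 397872)| s ≈ 3.979e+05 s = 4.606 days.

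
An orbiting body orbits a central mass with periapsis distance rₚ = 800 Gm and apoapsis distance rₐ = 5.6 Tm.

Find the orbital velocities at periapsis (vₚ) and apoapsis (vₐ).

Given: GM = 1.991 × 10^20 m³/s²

Convert to SI: rₚ = 800 Gm = 8e+11 m; rₐ = 5.6 Tm = 5.6e+12 m.
Use the vis-viva equation v² = GM(2/r − 1/a) with a = (rₚ + rₐ)/2 = (8e+11 + 5.6e+12)/2 = 3.2e+12 m.
vₚ = √(GM · (2/rₚ − 1/a)) = √(1.991e+20 · (2/8e+11 − 1/3.2e+12)) m/s ≈ 2.087e+04 m/s = 20.87 km/s.
vₐ = √(GM · (2/rₐ − 1/a)) = √(1.991e+20 · (2/5.6e+12 − 1/3.2e+12)) m/s ≈ 2981 m/s = 2.981 km/s.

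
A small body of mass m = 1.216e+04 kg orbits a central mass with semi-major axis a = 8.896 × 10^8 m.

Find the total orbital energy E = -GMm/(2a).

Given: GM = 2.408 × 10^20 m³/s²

E = −GMm / (2a).
E = −2.408e+20 · 1.216e+04 / (2 · 8.896e+08) J ≈ -1.646e+15 J = -1.646 PJ.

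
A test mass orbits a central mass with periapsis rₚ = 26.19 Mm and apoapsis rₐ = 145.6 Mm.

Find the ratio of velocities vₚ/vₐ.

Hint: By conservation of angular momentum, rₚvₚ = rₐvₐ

Convert to SI: rₚ = 26.19 Mm = 2.619e+07 m; rₐ = 145.6 Mm = 1.456e+08 m.
Conservation of angular momentum gives rₚvₚ = rₐvₐ, so vₚ/vₐ = rₐ/rₚ.
vₚ/vₐ = 1.456e+08 / 2.619e+07 ≈ 5.559.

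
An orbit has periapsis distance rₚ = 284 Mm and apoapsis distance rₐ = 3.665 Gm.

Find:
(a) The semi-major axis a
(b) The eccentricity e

Convert to SI: rₚ = 284 Mm = 2.84e+08 m; rₐ = 3.665 Gm = 3.665e+09 m.
(a) a = (rₚ + rₐ) / 2 = (2.84e+08 + 3.665e+09) / 2 ≈ 1.974e+09 m = 1.974 Gm.
(b) e = (rₐ − rₚ) / (rₐ + rₚ) = (3.665e+09 − 2.84e+08) / (3.665e+09 + 2.84e+08) ≈ 0.8562.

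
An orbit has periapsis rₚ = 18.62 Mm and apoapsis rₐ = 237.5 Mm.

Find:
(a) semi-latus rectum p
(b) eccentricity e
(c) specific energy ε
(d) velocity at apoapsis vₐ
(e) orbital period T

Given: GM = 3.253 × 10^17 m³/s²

Convert to SI: rₚ = 18.62 Mm = 1.862e+07 m; rₐ = 237.5 Mm = 2.375e+08 m.
(a) From a = (rₚ + rₐ)/2 = 1.2806e+08 m and e = (rₐ − rₚ)/(rₐ + rₚ) = 0.854599, p = a(1 − e²) = 1.2806e+08 · (1 − (0.854599)²) ≈ 3.453e+07 m
(b) e = (rₐ − rₚ)/(rₐ + rₚ) = (2.375e+08 − 1.862e+07)/(2.375e+08 + 1.862e+07) ≈ 0.8546
(c) With a = (rₚ + rₐ)/2 = 1.2806e+08 m, ε = −GM/(2a) = −3.253e+17/(2 · 1.2806e+08) J/kg ≈ -1.27e+09 J/kg
(d) With a = (rₚ + rₐ)/2 = 1.2806e+08 m, vₐ = √(GM (2/rₐ − 1/a)) = √(3.253e+17 · (2/2.375e+08 − 1/1.2806e+08)) m/s ≈ 1.411e+04 m/s
(e) With a = (rₚ + rₐ)/2 = 1.2806e+08 m, T = 2π √(a³/GM) = 2π √((1.2806e+08)³/3.253e+17) s ≈ 1.596e+04 s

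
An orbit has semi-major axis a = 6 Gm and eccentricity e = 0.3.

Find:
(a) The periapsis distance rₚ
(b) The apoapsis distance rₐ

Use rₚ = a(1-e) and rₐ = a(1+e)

Convert to SI: a = 6 Gm = 6e+09 m.
(a) rₚ = a(1 − e) = 6e+09 · (1 − 0.3) = 6e+09 · 0.7 ≈ 4.2e+09 m = 4.2 Gm.
(b) rₐ = a(1 + e) = 6e+09 · (1 + 0.3) = 6e+09 · 1.3 ≈ 7.8e+09 m = 7.8 Gm.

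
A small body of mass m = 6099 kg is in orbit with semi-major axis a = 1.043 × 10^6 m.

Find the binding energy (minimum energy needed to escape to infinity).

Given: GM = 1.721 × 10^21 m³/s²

Total orbital energy is E = −GMm/(2a); binding energy is E_bind = −E = GMm/(2a).
E_bind = 1.721e+21 · 6099 / (2 · 1.043e+06) J ≈ 5.032e+18 J = 5.032 EJ.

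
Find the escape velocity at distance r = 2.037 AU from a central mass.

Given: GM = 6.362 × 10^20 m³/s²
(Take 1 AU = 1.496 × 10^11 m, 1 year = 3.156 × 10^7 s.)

Convert to SI: r = 2.037 AU = 3.04735e+11 m.
Escape velocity comes from setting total energy to zero: ½v² − GM/r = 0 ⇒ v_esc = √(2GM / r).
v_esc = √(2 · 6.362e+20 / 3.04735e+11) m/s ≈ 6.462e+04 m/s = 13.63 AU/year.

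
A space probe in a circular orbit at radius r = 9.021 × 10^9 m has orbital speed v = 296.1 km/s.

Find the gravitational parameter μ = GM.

Convert to SI: v = 296.1 km/s = 296100 m/s.
For a circular orbit v² = GM/r, so GM = v² · r.
GM = (296100)² · 9.021e+09 m³/s² ≈ 7.909e+20 m³/s² = 7.909 × 10^20 m³/s².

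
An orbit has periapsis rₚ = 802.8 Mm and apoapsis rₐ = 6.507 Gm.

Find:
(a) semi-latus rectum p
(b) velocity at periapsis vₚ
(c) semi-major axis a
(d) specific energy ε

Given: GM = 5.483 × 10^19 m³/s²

Convert to SI: rₚ = 802.8 Mm = 8.028e+08 m; rₐ = 6.507 Gm = 6.507e+09 m.
(a) From a = (rₚ + rₐ)/2 = 3.6549e+09 m and e = (rₐ − rₚ)/(rₐ + rₚ) = 0.78035, p = a(1 − e²) = 3.6549e+09 · (1 − (0.78035)²) ≈ 1.429e+09 m
(b) With a = (rₚ + rₐ)/2 = 3.6549e+09 m, vₚ = √(GM (2/rₚ − 1/a)) = √(5.483e+19 · (2/8.028e+08 − 1/3.6549e+09)) m/s ≈ 3.487e+05 m/s
(c) a = (rₚ + rₐ)/2 = (8.028e+08 + 6.507e+09)/2 ≈ 3.655e+09 m
(d) With a = (rₚ + rₐ)/2 = 3.6549e+09 m, ε = −GM/(2a) = −5.483e+19/(2 · 3.6549e+09) J/kg ≈ -7.501e+09 J/kg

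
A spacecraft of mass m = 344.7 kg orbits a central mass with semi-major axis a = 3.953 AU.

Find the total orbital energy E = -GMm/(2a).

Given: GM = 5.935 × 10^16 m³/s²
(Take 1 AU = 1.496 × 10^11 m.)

Convert to SI: a = 3.953 AU = 5.91369e+11 m.
E = −GMm / (2a).
E = −5.935e+16 · 344.7 / (2 · 5.91369e+11) J ≈ -1.73e+07 J = -17.3 MJ.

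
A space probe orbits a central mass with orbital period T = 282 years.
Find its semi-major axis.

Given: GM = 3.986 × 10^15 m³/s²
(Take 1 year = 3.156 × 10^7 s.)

Convert to SI: T = 282 years = 8.89992e+09 s.
Invert Kepler's third law: a = (GM · T² / (4π²))^(1/3).
Substituting T = 8.89992e+09 s and GM = 3.986e+15 m³/s²:
a = (3.986e+15 · (8.89992e+09)² / (4π²))^(1/3) m
a ≈ 2e+11 m = 200 Gm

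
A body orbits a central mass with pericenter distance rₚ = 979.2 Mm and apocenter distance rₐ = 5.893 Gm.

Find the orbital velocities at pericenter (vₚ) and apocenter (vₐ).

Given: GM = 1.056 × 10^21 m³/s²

Convert to SI: rₚ = 979.2 Mm = 9.792e+08 m; rₐ = 5.893 Gm = 5.893e+09 m.
Use the vis-viva equation v² = GM(2/r − 1/a) with a = (rₚ + rₐ)/2 = (9.792e+08 + 5.893e+09)/2 = 3.4361e+09 m.
vₚ = √(GM · (2/rₚ − 1/a)) = √(1.056e+21 · (2/9.792e+08 − 1/3.4361e+09)) m/s ≈ 1.36e+06 m/s = 1360 km/s.
vₐ = √(GM · (2/rₐ − 1/a)) = √(1.056e+21 · (2/5.893e+09 − 1/3.4361e+09)) m/s ≈ 2.26e+05 m/s = 226 km/s.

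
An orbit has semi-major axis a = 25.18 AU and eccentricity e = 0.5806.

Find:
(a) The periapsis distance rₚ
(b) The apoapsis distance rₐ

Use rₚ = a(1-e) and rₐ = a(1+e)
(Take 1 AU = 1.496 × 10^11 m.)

Convert to SI: a = 25.18 AU = 3.76693e+12 m.
(a) rₚ = a(1 − e) = 3.76693e+12 · (1 − 0.5806) = 3.76693e+12 · 0.4194 ≈ 1.58e+12 m = 10.56 AU.
(b) rₐ = a(1 + e) = 3.76693e+12 · (1 + 0.5806) = 3.76693e+12 · 1.5806 ≈ 5.954e+12 m = 39.8 AU.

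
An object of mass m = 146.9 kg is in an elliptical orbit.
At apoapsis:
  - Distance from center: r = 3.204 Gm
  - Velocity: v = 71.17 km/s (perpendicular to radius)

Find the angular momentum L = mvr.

Convert to SI: r = 3.204 Gm = 3.204e+09 m; v = 71.17 km/s = 71170 m/s.
Since v is perpendicular to r, L = m · v · r.
L = 146.9 · 71170 · 3.204e+09 kg·m²/s ≈ 3.35e+16 kg·m²/s.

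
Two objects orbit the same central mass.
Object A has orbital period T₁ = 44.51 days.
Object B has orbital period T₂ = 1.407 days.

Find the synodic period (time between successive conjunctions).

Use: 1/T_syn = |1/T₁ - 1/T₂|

Convert to SI: T₁ = 44.51 days = 3.84566e+06 s; T₂ = 1.407 days = 121565 s.
T_syn = |T₁ · T₂ / (T₁ − T₂)|.
T_syn = |3.84566e+06 · 121565 / (3.84566e+06 − 121565)| s ≈ 1.255e+05 s = 1.453 days.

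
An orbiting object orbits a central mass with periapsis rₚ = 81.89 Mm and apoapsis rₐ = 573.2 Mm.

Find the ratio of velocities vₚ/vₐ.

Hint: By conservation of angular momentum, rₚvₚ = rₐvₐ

Convert to SI: rₚ = 81.89 Mm = 8.189e+07 m; rₐ = 573.2 Mm = 5.732e+08 m.
Conservation of angular momentum gives rₚvₚ = rₐvₐ, so vₚ/vₐ = rₐ/rₚ.
vₚ/vₐ = 5.732e+08 / 8.189e+07 ≈ 7.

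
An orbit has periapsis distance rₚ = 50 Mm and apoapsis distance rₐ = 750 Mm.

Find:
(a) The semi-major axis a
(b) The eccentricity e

Convert to SI: rₚ = 50 Mm = 5e+07 m; rₐ = 750 Mm = 7.5e+08 m.
(a) a = (rₚ + rₐ) / 2 = (5e+07 + 7.5e+08) / 2 ≈ 4e+08 m = 400 Mm.
(b) e = (rₐ − rₚ) / (rₐ + rₚ) = (7.5e+08 − 5e+07) / (7.5e+08 + 5e+07) ≈ 0.875.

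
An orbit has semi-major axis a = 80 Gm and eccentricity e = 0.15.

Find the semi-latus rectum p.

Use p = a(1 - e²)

Convert to SI: a = 80 Gm = 8e+10 m.
p = a (1 − e²).
p = 8e+10 · (1 − (0.15)²) = 8e+10 · 0.9775 ≈ 7.82e+10 m = 78.2 Gm.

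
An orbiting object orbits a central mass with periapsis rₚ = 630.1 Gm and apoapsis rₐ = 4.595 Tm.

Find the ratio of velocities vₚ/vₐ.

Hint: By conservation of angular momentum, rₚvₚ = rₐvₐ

Convert to SI: rₚ = 630.1 Gm = 6.301e+11 m; rₐ = 4.595 Tm = 4.595e+12 m.
Conservation of angular momentum gives rₚvₚ = rₐvₐ, so vₚ/vₐ = rₐ/rₚ.
vₚ/vₐ = 4.595e+12 / 6.301e+11 ≈ 7.292.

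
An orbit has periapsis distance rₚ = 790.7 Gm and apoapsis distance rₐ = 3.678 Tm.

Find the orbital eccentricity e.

Convert to SI: rₚ = 790.7 Gm = 7.907e+11 m; rₐ = 3.678 Tm = 3.678e+12 m.
e = (rₐ − rₚ) / (rₐ + rₚ).
e = (3.678e+12 − 7.907e+11) / (3.678e+12 + 7.907e+11) = 2.8873e+12 / 4.4687e+12 ≈ 0.6461.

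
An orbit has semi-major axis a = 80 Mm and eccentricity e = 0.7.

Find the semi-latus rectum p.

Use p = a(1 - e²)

Convert to SI: a = 80 Mm = 8e+07 m.
p = a (1 − e²).
p = 8e+07 · (1 − (0.7)²) = 8e+07 · 0.51 ≈ 4.08e+07 m = 40.8 Mm.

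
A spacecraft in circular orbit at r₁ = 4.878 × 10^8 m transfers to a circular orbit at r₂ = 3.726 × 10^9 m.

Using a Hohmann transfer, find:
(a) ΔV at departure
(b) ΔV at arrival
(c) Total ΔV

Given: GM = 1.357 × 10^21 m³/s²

Transfer semi-major axis: a_t = (r₁ + r₂)/2 = (4.878e+08 + 3.726e+09)/2 = 2.1069e+09 m.
Circular speeds: v₁ = √(GM/r₁) = 1.6679e+06 m/s, v₂ = √(GM/r₂) = 603488 m/s.
Transfer speeds (vis-viva v² = GM(2/r − 1/a_t)): v₁ᵗ = 2.21804e+06 m/s, v₂ᵗ = 290380 m/s.
(a) ΔV₁ = |v₁ᵗ − v₁| ≈ 5.501e+05 m/s = 550.1 km/s.
(b) ΔV₂ = |v₂ − v₂ᵗ| ≈ 3.131e+05 m/s = 313.1 km/s.
(c) ΔV_total = ΔV₁ + ΔV₂ ≈ 8.632e+05 m/s = 863.2 km/s.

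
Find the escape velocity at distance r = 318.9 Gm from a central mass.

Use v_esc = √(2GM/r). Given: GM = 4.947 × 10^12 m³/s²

Convert to SI: r = 318.9 Gm = 3.189e+11 m.
Escape velocity comes from setting total energy to zero: ½v² − GM/r = 0 ⇒ v_esc = √(2GM / r).
v_esc = √(2 · 4.947e+12 / 3.189e+11) m/s ≈ 5.57 m/s = 5.57 m/s.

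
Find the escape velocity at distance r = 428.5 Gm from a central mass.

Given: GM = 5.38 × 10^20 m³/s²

Convert to SI: r = 428.5 Gm = 4.285e+11 m.
Escape velocity comes from setting total energy to zero: ½v² − GM/r = 0 ⇒ v_esc = √(2GM / r).
v_esc = √(2 · 5.38e+20 / 4.285e+11) m/s ≈ 5.011e+04 m/s = 50.11 km/s.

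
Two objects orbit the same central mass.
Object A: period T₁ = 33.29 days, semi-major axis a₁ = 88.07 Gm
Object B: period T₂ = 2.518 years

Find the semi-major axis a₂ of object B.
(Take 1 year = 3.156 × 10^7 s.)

Convert to SI: T₁ = 33.29 days = 2.87626e+06 s; a₁ = 88.07 Gm = 8.807e+10 m; T₂ = 2.518 years = 7.94681e+07 s.
Kepler's third law: (T₁/T₂)² = (a₁/a₂)³ ⇒ a₂ = a₁ · (T₂/T₁)^(2/3).
T₂/T₁ = 7.94681e+07 / 2.87626e+06 = 27.629.
a₂ = 8.807e+10 · (27.629)^(2/3) m ≈ 8.049e+11 m = 804.9 Gm.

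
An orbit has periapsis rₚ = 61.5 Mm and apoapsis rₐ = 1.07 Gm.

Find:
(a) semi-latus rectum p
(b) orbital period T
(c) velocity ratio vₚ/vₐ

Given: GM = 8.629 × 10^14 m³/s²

Convert to SI: rₚ = 61.5 Mm = 6.15e+07 m; rₐ = 1.07 Gm = 1.07e+09 m.
(a) From a = (rₚ + rₐ)/2 = 5.6575e+08 m and e = (rₐ − rₚ)/(rₐ + rₚ) = 0.891295, p = a(1 − e²) = 5.6575e+08 · (1 − (0.891295)²) ≈ 1.163e+08 m
(b) With a = (rₚ + rₐ)/2 = 5.6575e+08 m, T = 2π √(a³/GM) = 2π √((5.6575e+08)³/8.629e+14) s ≈ 2.878e+06 s
(c) Conservation of angular momentum (rₚvₚ = rₐvₐ) gives vₚ/vₐ = rₐ/rₚ = 1.07e+09/6.15e+07 ≈ 17.4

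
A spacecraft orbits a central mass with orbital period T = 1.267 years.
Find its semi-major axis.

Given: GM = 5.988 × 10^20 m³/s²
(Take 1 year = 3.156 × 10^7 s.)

Convert to SI: T = 1.267 years = 3.99865e+07 s.
Invert Kepler's third law: a = (GM · T² / (4π²))^(1/3).
Substituting T = 3.99865e+07 s and GM = 5.988e+20 m³/s²:
a = (5.988e+20 · (3.99865e+07)² / (4π²))^(1/3) m
a ≈ 2.895e+11 m = 2.895 × 10^11 m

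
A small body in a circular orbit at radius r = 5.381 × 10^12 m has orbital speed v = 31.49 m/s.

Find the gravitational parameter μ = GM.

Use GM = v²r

For a circular orbit v² = GM/r, so GM = v² · r.
GM = (31.49)² · 5.381e+12 m³/s² ≈ 5.336e+15 m³/s² = 5.336 × 10^15 m³/s².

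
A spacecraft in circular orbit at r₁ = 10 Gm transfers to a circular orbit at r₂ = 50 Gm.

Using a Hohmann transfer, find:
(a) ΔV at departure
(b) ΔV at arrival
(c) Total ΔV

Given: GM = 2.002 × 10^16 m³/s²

Convert to SI: r₁ = 10 Gm = 1e+10 m; r₂ = 50 Gm = 5e+10 m.
Transfer semi-major axis: a_t = (r₁ + r₂)/2 = (1e+10 + 5e+10)/2 = 3e+10 m.
Circular speeds: v₁ = √(GM/r₁) = 1414.92 m/s, v₂ = √(GM/r₂) = 632.772 m/s.
Transfer speeds (vis-viva v² = GM(2/r − 1/a_t)): v₁ᵗ = 1826.65 m/s, v₂ᵗ = 365.331 m/s.
(a) ΔV₁ = |v₁ᵗ − v₁| ≈ 411.7 m/s = 411.7 m/s.
(b) ΔV₂ = |v₂ − v₂ᵗ| ≈ 267.4 m/s = 267.4 m/s.
(c) ΔV_total = ΔV₁ + ΔV₂ ≈ 679.2 m/s = 679.2 m/s.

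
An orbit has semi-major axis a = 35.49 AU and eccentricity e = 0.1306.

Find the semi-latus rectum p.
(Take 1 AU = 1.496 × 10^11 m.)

Convert to SI: a = 35.49 AU = 5.3093e+12 m.
p = a (1 − e²).
p = 5.3093e+12 · (1 − (0.1306)²) = 5.3093e+12 · 0.982944 ≈ 5.219e+12 m = 34.88 AU.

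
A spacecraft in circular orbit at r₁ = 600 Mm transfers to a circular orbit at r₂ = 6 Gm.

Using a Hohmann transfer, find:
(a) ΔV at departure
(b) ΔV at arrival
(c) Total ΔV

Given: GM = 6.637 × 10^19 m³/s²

Convert to SI: r₁ = 600 Mm = 6e+08 m; r₂ = 6 Gm = 6e+09 m.
Transfer semi-major axis: a_t = (r₁ + r₂)/2 = (6e+08 + 6e+09)/2 = 3.3e+09 m.
Circular speeds: v₁ = √(GM/r₁) = 332591 m/s, v₂ = √(GM/r₂) = 105174 m/s.
Transfer speeds (vis-viva v² = GM(2/r − 1/a_t)): v₁ᵗ = 448465 m/s, v₂ᵗ = 44846.5 m/s.
(a) ΔV₁ = |v₁ᵗ − v₁| ≈ 1.159e+05 m/s = 115.9 km/s.
(b) ΔV₂ = |v₂ − v₂ᵗ| ≈ 6.033e+04 m/s = 60.33 km/s.
(c) ΔV_total = ΔV₁ + ΔV₂ ≈ 1.762e+05 m/s = 176.2 km/s.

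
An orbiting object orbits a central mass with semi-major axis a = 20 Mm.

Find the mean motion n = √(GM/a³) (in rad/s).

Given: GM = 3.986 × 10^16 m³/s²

Convert to SI: a = 20 Mm = 2e+07 m.
n = √(GM / a³).
n = √(3.986e+16 / (2e+07)³) rad/s ≈ 0.002232 rad/s.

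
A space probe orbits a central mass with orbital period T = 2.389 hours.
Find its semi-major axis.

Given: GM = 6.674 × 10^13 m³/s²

Convert to SI: T = 2.389 hours = 8600.4 s.
Invert Kepler's third law: a = (GM · T² / (4π²))^(1/3).
Substituting T = 8600.4 s and GM = 6.674e+13 m³/s²:
a = (6.674e+13 · (8600.4)² / (4π²))^(1/3) m
a ≈ 5.001e+06 m = 5.001 Mm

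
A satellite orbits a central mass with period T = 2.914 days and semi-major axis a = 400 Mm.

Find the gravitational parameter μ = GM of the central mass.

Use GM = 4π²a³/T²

Convert to SI: T = 2.914 days = 251770 s; a = 400 Mm = 4e+08 m.
GM = 4π² · a³ / T².
GM = 4π² · (4e+08)³ / (251770)² m³/s² ≈ 3.986e+16 m³/s² = 3.986 × 10^16 m³/s².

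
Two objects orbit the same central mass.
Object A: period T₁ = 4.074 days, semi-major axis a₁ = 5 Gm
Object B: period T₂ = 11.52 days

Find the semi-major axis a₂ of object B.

Convert to SI: T₁ = 4.074 days = 351994 s; a₁ = 5 Gm = 5e+09 m; T₂ = 11.52 days = 995328 s.
Kepler's third law: (T₁/T₂)² = (a₁/a₂)³ ⇒ a₂ = a₁ · (T₂/T₁)^(2/3).
T₂/T₁ = 995328 / 351994 = 2.82769.
a₂ = 5e+09 · (2.82769)^(2/3) m ≈ 9.998e+09 m = 9.998 Gm.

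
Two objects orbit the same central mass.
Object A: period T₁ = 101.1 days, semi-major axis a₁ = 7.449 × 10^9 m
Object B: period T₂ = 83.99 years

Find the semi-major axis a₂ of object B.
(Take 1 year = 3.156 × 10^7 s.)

Convert to SI: T₁ = 101.1 days = 8.73504e+06 s; T₂ = 83.99 years = 2.65072e+09 s.
Kepler's third law: (T₁/T₂)² = (a₁/a₂)³ ⇒ a₂ = a₁ · (T₂/T₁)^(2/3).
T₂/T₁ = 2.65072e+09 / 8.73504e+06 = 303.459.
a₂ = 7.449e+09 · (303.459)^(2/3) m ≈ 3.364e+11 m = 3.364 × 10^11 m.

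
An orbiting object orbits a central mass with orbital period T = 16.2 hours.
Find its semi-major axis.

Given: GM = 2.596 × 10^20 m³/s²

Convert to SI: T = 16.2 hours = 58320 s.
Invert Kepler's third law: a = (GM · T² / (4π²))^(1/3).
Substituting T = 58320 s and GM = 2.596e+20 m³/s²:
a = (2.596e+20 · (58320)² / (4π²))^(1/3) m
a ≈ 2.817e+09 m = 2.817 × 10^9 m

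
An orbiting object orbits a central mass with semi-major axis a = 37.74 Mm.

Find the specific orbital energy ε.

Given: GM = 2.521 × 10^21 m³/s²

Convert to SI: a = 37.74 Mm = 3.774e+07 m.
ε = −GM / (2a).
ε = −2.521e+21 / (2 · 3.774e+07) J/kg ≈ -3.34e+13 J/kg = -3.34e+04 GJ/kg.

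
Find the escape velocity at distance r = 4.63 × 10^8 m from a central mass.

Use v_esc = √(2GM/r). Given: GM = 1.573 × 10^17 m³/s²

Escape velocity comes from setting total energy to zero: ½v² − GM/r = 0 ⇒ v_esc = √(2GM / r).
v_esc = √(2 · 1.573e+17 / 4.63e+08) m/s ≈ 2.607e+04 m/s = 26.07 km/s.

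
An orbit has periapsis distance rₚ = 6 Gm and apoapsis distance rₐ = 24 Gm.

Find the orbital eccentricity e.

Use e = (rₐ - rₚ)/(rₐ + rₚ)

Convert to SI: rₚ = 6 Gm = 6e+09 m; rₐ = 24 Gm = 2.4e+10 m.
e = (rₐ − rₚ) / (rₐ + rₚ).
e = (2.4e+10 − 6e+09) / (2.4e+10 + 6e+09) = 1.8e+10 / 3e+10 ≈ 0.6.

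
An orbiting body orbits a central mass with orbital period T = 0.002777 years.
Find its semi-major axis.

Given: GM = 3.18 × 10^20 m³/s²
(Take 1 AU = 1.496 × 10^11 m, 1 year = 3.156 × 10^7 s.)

Convert to SI: T = 0.002777 years = 87642.1 s.
Invert Kepler's third law: a = (GM · T² / (4π²))^(1/3).
Substituting T = 87642.1 s and GM = 3.18e+20 m³/s²:
a = (3.18e+20 · (87642.1)² / (4π²))^(1/3) m
a ≈ 3.955e+09 m = 0.02644 AU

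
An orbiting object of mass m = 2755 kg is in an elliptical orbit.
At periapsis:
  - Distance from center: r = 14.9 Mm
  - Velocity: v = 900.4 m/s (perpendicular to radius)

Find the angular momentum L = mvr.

Convert to SI: r = 14.9 Mm = 1.49e+07 m.
Since v is perpendicular to r, L = m · v · r.
L = 2755 · 900.4 · 1.49e+07 kg·m²/s ≈ 3.696e+13 kg·m²/s.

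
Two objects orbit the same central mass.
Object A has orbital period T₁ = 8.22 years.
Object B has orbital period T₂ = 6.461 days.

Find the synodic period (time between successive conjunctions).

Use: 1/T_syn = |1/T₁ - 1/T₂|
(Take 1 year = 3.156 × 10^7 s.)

Convert to SI: T₁ = 8.22 years = 2.59423e+08 s; T₂ = 6.461 days = 558230 s.
T_syn = |T₁ · T₂ / (T₁ − T₂)|.
T_syn = |2.59423e+08 · 558230 / (2.59423e+08 − 558230)| s ≈ 5.594e+05 s = 6.475 days.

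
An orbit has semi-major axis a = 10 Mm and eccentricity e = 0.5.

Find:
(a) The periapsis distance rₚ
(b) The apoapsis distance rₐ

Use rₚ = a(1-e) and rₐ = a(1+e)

Convert to SI: a = 10 Mm = 1e+07 m.
(a) rₚ = a(1 − e) = 1e+07 · (1 − 0.5) = 1e+07 · 0.5 ≈ 5e+06 m = 5 Mm.
(b) rₐ = a(1 + e) = 1e+07 · (1 + 0.5) = 1e+07 · 1.5 ≈ 1.5e+07 m = 15 Mm.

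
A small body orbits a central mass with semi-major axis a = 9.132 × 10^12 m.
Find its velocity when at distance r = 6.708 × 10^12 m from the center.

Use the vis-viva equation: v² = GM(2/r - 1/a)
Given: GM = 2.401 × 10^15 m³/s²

Vis-viva: v = √(GM · (2/r − 1/a)).
2/r − 1/a = 2/6.708e+12 − 1/9.132e+12 = 1.88646e-13 m⁻¹.
v = √(2.401e+15 · 1.88646e-13) m/s ≈ 21.28 m/s = 21.28 m/s.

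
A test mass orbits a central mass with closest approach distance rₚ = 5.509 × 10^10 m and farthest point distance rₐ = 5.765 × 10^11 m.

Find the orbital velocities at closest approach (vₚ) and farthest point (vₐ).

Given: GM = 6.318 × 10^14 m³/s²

Use the vis-viva equation v² = GM(2/r − 1/a) with a = (rₚ + rₐ)/2 = (5.509e+10 + 5.765e+11)/2 = 3.15795e+11 m.
vₚ = √(GM · (2/rₚ − 1/a)) = √(6.318e+14 · (2/5.509e+10 − 1/3.15795e+11)) m/s ≈ 144.7 m/s = 144.7 m/s.
vₐ = √(GM · (2/rₐ − 1/a)) = √(6.318e+14 · (2/5.765e+11 − 1/3.15795e+11)) m/s ≈ 13.83 m/s = 13.83 m/s.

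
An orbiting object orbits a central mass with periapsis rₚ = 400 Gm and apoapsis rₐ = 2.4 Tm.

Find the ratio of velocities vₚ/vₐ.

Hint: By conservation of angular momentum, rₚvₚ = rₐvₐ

Convert to SI: rₚ = 400 Gm = 4e+11 m; rₐ = 2.4 Tm = 2.4e+12 m.
Conservation of angular momentum gives rₚvₚ = rₐvₐ, so vₚ/vₐ = rₐ/rₚ.
vₚ/vₐ = 2.4e+12 / 4e+11 ≈ 6.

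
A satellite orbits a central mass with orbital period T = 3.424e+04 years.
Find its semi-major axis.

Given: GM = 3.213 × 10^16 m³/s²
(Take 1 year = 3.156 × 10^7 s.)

Convert to SI: T = 3.424e+04 years = 1.08061e+12 s.
Invert Kepler's third law: a = (GM · T² / (4π²))^(1/3).
Substituting T = 1.08061e+12 s and GM = 3.213e+16 m³/s²:
a = (3.213e+16 · (1.08061e+12)² / (4π²))^(1/3) m
a ≈ 9.832e+12 m = 9.832 Tm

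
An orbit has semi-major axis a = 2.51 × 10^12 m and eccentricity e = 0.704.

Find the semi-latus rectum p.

p = a (1 − e²).
p = 2.51e+12 · (1 − (0.704)²) = 2.51e+12 · 0.504384 ≈ 1.266e+12 m = 1.266 × 10^12 m.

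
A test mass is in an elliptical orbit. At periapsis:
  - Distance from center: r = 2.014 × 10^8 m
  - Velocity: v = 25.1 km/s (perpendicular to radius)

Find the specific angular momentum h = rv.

Convert to SI: v = 25.1 km/s = 25100 m/s.
With v perpendicular to r, h = r · v.
h = 2.014e+08 · 25100 m²/s ≈ 5.055e+12 m²/s.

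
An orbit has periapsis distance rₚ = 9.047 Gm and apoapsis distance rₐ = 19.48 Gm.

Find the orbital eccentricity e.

Convert to SI: rₚ = 9.047 Gm = 9.047e+09 m; rₐ = 19.48 Gm = 1.948e+10 m.
e = (rₐ − rₚ) / (rₐ + rₚ).
e = (1.948e+10 − 9.047e+09) / (1.948e+10 + 9.047e+09) = 1.0433e+10 / 2.8527e+10 ≈ 0.3657.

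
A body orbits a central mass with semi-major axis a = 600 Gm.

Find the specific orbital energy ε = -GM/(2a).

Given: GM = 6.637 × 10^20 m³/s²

Convert to SI: a = 600 Gm = 6e+11 m.
ε = −GM / (2a).
ε = −6.637e+20 / (2 · 6e+11) J/kg ≈ -5.531e+08 J/kg = -553.1 MJ/kg.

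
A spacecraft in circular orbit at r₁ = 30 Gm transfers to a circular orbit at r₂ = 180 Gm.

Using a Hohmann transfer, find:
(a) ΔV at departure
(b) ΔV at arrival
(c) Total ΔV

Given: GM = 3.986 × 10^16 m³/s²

Convert to SI: r₁ = 30 Gm = 3e+10 m; r₂ = 180 Gm = 1.8e+11 m.
Transfer semi-major axis: a_t = (r₁ + r₂)/2 = (3e+10 + 1.8e+11)/2 = 1.05e+11 m.
Circular speeds: v₁ = √(GM/r₁) = 1152.68 m/s, v₂ = √(GM/r₂) = 470.579 m/s.
Transfer speeds (vis-viva v² = GM(2/r − 1/a_t)): v₁ᵗ = 1509.21 m/s, v₂ᵗ = 251.535 m/s.
(a) ΔV₁ = |v₁ᵗ − v₁| ≈ 356.5 m/s = 356.5 m/s.
(b) ΔV₂ = |v₂ − v₂ᵗ| ≈ 219 m/s = 219 m/s.
(c) ΔV_total = ΔV₁ + ΔV₂ ≈ 575.6 m/s = 575.6 m/s.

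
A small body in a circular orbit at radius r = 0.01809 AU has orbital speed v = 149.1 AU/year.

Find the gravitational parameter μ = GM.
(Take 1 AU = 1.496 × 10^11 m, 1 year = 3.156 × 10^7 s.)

Convert to SI: r = 0.01809 AU = 2.70626e+09 m; v = 149.1 AU/year = 706760 m/s.
For a circular orbit v² = GM/r, so GM = v² · r.
GM = (706760)² · 2.70626e+09 m³/s² ≈ 1.352e+21 m³/s² = 1.352 × 10^21 m³/s².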